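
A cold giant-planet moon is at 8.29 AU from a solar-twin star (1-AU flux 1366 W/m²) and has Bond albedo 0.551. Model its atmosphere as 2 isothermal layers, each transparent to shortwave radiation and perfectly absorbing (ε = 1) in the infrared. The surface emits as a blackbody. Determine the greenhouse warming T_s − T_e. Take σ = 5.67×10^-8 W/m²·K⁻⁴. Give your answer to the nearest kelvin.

25 K

Flux at the orbit: S = 1366/(8.29)² = 19.88 W/m².
OLR = S(1−α)/4 = 2.231 W/m²; the top layer radiates at T_e = 79.20 K.
Surface: T_s = (3)^¼·T_e = 104.2 K.
So the greenhouse effect raises the surface by 104.2 − 79.20 = 25.03 K.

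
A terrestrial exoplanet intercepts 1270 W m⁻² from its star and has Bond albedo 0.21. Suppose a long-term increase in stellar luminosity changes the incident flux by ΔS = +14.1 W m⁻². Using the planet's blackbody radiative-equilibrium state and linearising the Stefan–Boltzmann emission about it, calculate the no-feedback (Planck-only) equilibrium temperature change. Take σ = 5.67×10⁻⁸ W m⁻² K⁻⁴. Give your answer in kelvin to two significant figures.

Reference equilibrium: T_e = [S(1−α)/(4σ)]^(1/4) = 257.9 K.
ΔF = Δ[S(1−α)]/4 = (1−0.21)·+14.1/4 = 2.785 W m⁻².
Planck response: λ_P = 4σT_e³ = 4·5.67×10⁻⁸·(257.9)³ = 3.890 W m⁻²/K.
ΔT₀ = ΔF/λ_P = 2.785/3.890 = 0.716 K.

0.72 K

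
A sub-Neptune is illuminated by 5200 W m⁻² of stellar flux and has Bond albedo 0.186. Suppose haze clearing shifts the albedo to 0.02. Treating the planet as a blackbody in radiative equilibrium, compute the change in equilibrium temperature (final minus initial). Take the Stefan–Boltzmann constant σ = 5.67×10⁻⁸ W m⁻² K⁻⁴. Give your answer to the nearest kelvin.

18 K

Initial: T₁ = [S(1−0.186)/(4σ)]^(1/4) = 369.6 K.
With α = 0.02, T₂ = 387.2 K.
Change: 387.2 − 369.6 = 17.55 K.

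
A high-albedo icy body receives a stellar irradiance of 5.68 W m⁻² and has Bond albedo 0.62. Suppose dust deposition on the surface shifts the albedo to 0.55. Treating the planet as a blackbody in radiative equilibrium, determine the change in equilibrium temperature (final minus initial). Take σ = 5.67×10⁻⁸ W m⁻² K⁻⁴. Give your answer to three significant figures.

Initial: T₁ = [S(1−0.62)/(4σ)]^(1/4) = 55.54 K.
Final:   T₂ = [S(1−0.55)/(4σ)]^(1/4) = 57.94 K.
ΔT = T₂ − T₁ = 2.398 K.

2.40 kelvin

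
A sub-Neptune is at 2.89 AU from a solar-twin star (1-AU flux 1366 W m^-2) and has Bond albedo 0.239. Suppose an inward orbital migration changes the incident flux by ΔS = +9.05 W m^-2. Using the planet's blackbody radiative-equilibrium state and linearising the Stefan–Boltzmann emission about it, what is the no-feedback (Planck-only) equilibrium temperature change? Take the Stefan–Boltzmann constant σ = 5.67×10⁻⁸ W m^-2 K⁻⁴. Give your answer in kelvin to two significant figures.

Irradiance scales as 1/d², so S = 1366 W m^-2 × (1/2.89)² = 163.6 W m^-2.
The baseline emission temperature is T_e = 153.1 K.
Only a fraction (1−α) is absorbed and it's spread over 4πR², so ΔF = (1−α)ΔS/4 = 1.722 W m^-2.
Planck response: λ_P = 4σT_e³ = 4·5.67×10⁻⁸·(153.1)³ = 0.8132 W m^-2/K.
Hence the no-feedback warming is ΔF/(4σT_e³) = 2.12 K.

2.1 kelvin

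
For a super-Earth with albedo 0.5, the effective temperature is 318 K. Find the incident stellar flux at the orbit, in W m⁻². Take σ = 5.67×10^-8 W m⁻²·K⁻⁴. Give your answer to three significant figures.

4640 W m⁻²

From S(1−α)/4 = σT⁴: S = 4σT⁴/(1−α).
The emitted flux is σT⁴ = 579.8 W m⁻².
S = 4·579.8/0.5 = 4639 W m⁻².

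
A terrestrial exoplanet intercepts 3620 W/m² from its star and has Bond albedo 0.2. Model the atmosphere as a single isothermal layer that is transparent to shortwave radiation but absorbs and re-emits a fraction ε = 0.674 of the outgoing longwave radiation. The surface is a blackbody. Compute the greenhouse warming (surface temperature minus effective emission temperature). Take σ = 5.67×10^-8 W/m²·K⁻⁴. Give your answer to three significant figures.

36.4 kelvin

At the top of the atmosphere, σT_e⁴ = S(1−α)/4 = 724.0 W/m², giving T_e = 336.2 K.
Surface balance with a leaky layer gives σT_s⁴ = σT_e⁴·2/(2−ε), so T_s = T_e·[2/(2−0.674)]^(1/4) = 372.5 K.
Greenhouse warming: T_s − T_e = 36.37 K.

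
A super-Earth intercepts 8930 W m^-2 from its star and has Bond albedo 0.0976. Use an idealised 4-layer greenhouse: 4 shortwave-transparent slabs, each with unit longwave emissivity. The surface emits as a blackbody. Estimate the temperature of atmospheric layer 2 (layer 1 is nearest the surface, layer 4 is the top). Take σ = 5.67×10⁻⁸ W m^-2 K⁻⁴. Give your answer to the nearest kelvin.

The effective emission temperature is T_e = [S(1−α)/(4σ)]^¼ = 434.2 K.
In the N-layer model, layer k (counted from the surface) has T_k = (N+1−k)^(1/4)·T_e.
With k = 2: T_2 = (4+1−2)^¼·434.2 K = 571.4 K.

571 K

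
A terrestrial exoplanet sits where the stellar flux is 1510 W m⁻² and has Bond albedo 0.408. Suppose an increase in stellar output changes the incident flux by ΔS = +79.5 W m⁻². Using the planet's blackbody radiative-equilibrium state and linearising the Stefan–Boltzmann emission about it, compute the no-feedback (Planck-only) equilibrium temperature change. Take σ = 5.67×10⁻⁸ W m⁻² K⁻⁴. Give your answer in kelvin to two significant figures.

3.3 K

The baseline emission temperature is T_e = 250.6 K.
TOA radiative forcing: ΔF = (1−α)ΔS/4 = 0.592·(+79.5)/4 = 11.77 W m⁻².
Linearising σT⁴ gives d(σT⁴)/dT = 4σT_e³ = 3.568 W m⁻² per K.
ΔT₀ = ΔF/λ_P = 11.77/3.568 = 3.30 K.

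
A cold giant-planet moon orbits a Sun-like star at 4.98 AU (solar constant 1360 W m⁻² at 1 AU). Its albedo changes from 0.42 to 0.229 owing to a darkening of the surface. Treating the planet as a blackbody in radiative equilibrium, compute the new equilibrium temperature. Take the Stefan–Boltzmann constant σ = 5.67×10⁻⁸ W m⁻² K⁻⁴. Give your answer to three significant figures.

Flux at the orbit: S = 1360/(4.98)² = 54.84 W m⁻².
New equilibrium: T₂ = [(1−0.229)·54.84/(4σ)]^(1/4) = 116.8 K.

117 kelvin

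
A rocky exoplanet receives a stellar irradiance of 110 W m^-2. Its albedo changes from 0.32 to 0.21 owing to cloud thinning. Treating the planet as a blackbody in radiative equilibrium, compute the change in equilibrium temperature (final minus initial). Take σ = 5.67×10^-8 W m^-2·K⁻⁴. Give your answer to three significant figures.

5.15 K

Before: T₁ = [110.0·0.68/(4σ)]^(1/4) = 134.8 K.
After:  T₂ = [110.0·0.79/(4σ)]^(1/4) = 139.9 K.
Change: 139.9 − 134.8 = 5.147 K.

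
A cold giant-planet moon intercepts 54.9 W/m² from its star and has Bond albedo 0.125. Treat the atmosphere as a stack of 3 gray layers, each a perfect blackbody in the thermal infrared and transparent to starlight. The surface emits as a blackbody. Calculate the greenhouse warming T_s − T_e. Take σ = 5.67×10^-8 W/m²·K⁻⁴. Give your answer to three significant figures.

Top-of-atmosphere balance: σT_e⁴ = S(1−α)/4 = 12.01 W/m² → T_e = 120.6 K.
T_s = (N+1)^(1/4)·T_e = 170.6 K.
Warming: T_s − T_e = 49.97 K.

50.0 K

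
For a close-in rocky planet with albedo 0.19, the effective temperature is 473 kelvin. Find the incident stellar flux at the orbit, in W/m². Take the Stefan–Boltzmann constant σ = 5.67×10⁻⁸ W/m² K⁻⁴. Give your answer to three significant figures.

14000 W/m²

Invert the energy balance for S: S = 4σT⁴/(1−α).
σT⁴ = 5.67×10⁻⁸·(473)⁴ = 2838 W/m².
So S = 4×2838/(1−0.19) = 14020 W/m².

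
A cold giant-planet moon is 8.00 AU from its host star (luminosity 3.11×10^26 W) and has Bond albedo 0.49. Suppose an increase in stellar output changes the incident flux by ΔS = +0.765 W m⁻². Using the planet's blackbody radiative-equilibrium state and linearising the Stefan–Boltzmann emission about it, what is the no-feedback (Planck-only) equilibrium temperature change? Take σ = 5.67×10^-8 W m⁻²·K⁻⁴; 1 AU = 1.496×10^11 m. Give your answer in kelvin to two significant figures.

d = 8.00 × 1.496×10^11 m = 1.197×10^12 m.
Flux at the orbit: S = L/(4πd²) = 3.11×10^26/(4π·(1.20×10^12)²) = 17.28 W m⁻².
Unperturbed T_e = [17.28·(1−0.49)/(4σ)]^¼ = 78.95 K.
TOA radiative forcing: ΔF = (1−α)ΔS/4 = 0.51·(+0.765)/4 = 0.09754 W m⁻².
Linearising σT⁴ gives d(σT⁴)/dT = 4σT_e³ = 0.1116 W m⁻² per K.
ΔT₀ = ΔF/λ_P = 0.09754/0.1116 = 0.874 K.

0.87 K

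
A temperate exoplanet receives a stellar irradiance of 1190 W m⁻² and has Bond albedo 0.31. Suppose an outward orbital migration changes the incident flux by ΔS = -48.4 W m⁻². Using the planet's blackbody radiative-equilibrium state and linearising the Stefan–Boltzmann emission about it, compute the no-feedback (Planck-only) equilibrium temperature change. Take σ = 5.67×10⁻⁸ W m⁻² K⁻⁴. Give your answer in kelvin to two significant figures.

Reference equilibrium: T_e = [S(1−α)/(4σ)]^(1/4) = 245.3 K.
Only a fraction (1−α) is absorbed and it's spread over 4πR², so ΔF = (1−α)ΔS/4 = -8.349 W m⁻².
Planck response: λ_P = 4σT_e³ = 4·5.67×10⁻⁸·(245.3)³ = 3.347 W m⁻²/K.
Hence the no-feedback warming is ΔF/(4σT_e³) = -2.49 K.

-2.5 kelvin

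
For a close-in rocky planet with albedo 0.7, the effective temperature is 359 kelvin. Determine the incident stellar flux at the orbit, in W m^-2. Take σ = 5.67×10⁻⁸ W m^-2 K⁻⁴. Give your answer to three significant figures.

12600 W m^-2

From S(1−α)/4 = σT⁴: S = 4σT⁴/(1−α).
The emitted flux is σT⁴ = 941.8 W m^-2.
So S = 4×941.8/(1−0.7) = 12560 W m^-2.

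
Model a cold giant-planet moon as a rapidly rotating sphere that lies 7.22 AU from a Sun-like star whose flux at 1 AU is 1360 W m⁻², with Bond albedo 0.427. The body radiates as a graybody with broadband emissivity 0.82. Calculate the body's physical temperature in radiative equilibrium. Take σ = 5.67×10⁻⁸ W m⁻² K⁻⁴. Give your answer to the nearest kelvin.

Irradiance scales as 1/d², so S = 1360 W m⁻² × (1/7.22)² = 26.09 W m⁻².
Averaging over the sphere, the absorbed flux is S(1−α)/4 = 3.737 W m⁻².
Radiative balance εσT⁴ = 3.737 gives T = [3.737/(0.82·σ)]^(1/4) = 94.69 K.

95 K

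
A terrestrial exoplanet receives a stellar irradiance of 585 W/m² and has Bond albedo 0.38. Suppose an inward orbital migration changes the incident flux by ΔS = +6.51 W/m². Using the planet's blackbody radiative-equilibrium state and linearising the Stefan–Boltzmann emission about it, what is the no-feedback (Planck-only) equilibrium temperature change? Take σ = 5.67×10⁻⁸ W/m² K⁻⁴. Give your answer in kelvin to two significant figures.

0.56 kelvin

Unperturbed T_e = [585.0·(1−0.38)/(4σ)]^¼ = 200.0 K.
ΔF = Δ[S(1−α)]/4 = (1−0.38)·+6.51/4 = 1.009 W/m².
Linearising σT⁴ gives d(σT⁴)/dT = 4σT_e³ = 1.814 W/m² per K.
So ΔT₀ = 1.009/1.814 = 0.556 K.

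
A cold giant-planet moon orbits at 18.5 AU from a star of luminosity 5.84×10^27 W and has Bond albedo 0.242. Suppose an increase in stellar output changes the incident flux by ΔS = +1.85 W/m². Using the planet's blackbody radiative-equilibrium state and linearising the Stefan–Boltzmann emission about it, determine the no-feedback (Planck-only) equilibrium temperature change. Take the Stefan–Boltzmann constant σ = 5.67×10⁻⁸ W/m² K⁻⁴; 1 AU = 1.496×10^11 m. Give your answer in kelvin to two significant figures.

0.91 K

d = 18.5 × 1.496×10^11 m = 2.768×10^12 m.
Flux at the orbit: S = L/(4πd²) = 5.84×10^27/(4π·(2.77×10^12)²) = 60.67 W/m².
Reference equilibrium: T_e = [S(1−α)/(4σ)]^(1/4) = 119.3 K.
TOA radiative forcing: ΔF = (1−α)ΔS/4 = 0.758·(+1.85)/4 = 0.3506 W/m².
Linearising σT⁴ gives d(σT⁴)/dT = 4σT_e³ = 0.3854 W/m² per K.
So ΔT₀ = 0.3506/0.3854 = 0.910 K.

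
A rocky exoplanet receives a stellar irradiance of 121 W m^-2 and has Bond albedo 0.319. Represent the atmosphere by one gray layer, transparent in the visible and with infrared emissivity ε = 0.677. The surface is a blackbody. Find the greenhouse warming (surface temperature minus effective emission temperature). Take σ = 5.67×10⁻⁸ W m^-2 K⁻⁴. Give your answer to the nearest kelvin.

15 K

The planet radiates to space at T_e = [S(1−α)/(4σ)]^(1/4) = 138.1 K.
For a single slab of emissivity ε, T_s⁴ = 2T_e⁴/(2−ε); thus T_s = 138.1·(1.512)^(1/4) = 153.1 K.
Greenhouse warming: T_s − T_e = 15.03 K.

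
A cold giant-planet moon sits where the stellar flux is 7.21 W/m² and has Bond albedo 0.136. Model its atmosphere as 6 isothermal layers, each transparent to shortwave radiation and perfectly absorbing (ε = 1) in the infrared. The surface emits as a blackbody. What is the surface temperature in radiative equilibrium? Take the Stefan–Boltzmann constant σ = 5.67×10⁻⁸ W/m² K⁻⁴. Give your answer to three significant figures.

118 K

Top-of-atmosphere balance: σT_e⁴ = S(1−α)/4 = 1.557 W/m² → T_e = 72.39 K.
For an N-layer opaque stack, T_s⁴ = (N+1)T_e⁴, hence T_s = (7)^(1/4)×72.39 K = 117.8 K.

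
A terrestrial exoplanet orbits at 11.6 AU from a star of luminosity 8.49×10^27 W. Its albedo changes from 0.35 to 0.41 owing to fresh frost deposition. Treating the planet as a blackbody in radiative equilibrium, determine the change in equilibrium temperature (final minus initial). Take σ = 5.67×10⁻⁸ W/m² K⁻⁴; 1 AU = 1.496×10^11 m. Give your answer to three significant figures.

Orbital distance: d = 11.6 AU = 1.735×10^12 m.
S = L/(4πd²) = 224.3 W/m².
Before: T₁ = [224.3·0.65/(4σ)]^(1/4) = 159.2 K.
With α = 0.41, T₂ = 155.4 K.
Change: 155.4 − 159.2 = -3.809 K.

-3.81 K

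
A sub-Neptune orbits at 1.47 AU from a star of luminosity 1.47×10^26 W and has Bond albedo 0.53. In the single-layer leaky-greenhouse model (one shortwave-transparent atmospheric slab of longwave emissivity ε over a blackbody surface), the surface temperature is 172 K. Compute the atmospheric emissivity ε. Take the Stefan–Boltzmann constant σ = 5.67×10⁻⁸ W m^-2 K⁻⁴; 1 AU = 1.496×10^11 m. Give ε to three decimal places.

0.855

Orbital distance: d = 1.47 AU = 2.199×10^11 m.
S = L/(4πd²) = 241.9 W m^-2.
TOA balance gives T_e = 149.6 K.
Since (2−ε)/2 = (T_e/T_s)⁴ = 0.5727, ε = 0.8545.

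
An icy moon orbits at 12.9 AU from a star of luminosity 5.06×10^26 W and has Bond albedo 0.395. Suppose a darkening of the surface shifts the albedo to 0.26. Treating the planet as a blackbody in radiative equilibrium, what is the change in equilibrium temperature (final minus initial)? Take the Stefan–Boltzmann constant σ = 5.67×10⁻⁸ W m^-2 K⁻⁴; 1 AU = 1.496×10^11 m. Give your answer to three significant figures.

d = 12.9 × 1.496×10^11 m = 1.930×10^12 m.
Flux at the orbit: S = L/(4πd²) = 5.06×10^26/(4π·(1.93×10^12)²) = 10.81 W m^-2.
With α = 0.395, T₁ = 73.28 K.
After:  T₂ = [10.81·0.74/(4σ)]^(1/4) = 77.07 K.
ΔT = T₂ − T₁ = 3.785 K.

3.78 K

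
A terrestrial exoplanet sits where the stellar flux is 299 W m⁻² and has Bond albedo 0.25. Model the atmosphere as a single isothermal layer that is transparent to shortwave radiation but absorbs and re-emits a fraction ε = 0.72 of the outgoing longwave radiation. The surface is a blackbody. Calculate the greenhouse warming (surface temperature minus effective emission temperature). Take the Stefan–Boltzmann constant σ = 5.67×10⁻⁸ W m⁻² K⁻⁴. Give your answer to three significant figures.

20.9 K

Effective emission temperature (TOA balance): σT_e⁴ = S(1−α)/4 = 56.06 W m⁻² → T_e = 177.3 K.
Surface balance with a leaky layer gives σT_s⁴ = σT_e⁴·2/(2−ε), so T_s = T_e·[2/(2−0.72)]^(1/4) = 198.3 K.
Greenhouse warming: T_s − T_e = 20.93 K.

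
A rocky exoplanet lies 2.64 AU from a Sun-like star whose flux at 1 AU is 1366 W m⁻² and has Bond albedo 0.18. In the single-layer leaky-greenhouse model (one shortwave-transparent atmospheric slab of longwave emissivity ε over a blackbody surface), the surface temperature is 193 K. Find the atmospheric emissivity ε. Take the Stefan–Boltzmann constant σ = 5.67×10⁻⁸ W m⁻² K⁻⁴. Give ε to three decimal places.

0.979

Irradiance scales as 1/d², so S = 1366 W m⁻² × (1/2.64)² = 196.0 W m⁻².
First, T_e = [196.0·(1−0.18)/(4σ)]^(1/4) = 163.2 K.
T_s⁴ = T_e⁴·2/(2−ε) → ε = 2 − 2(T_e/T_s)⁴ = 2 − 2·(163.2/193)⁴ = 0.9786.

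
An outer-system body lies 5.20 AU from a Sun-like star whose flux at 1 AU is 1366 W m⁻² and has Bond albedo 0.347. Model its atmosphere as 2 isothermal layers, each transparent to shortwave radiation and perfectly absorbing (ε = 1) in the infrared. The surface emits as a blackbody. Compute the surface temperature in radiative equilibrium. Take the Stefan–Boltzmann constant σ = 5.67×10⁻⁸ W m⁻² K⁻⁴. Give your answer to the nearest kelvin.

Flux at the orbit: S = 1366/(5.20)² = 50.52 W m⁻².
OLR = S(1−α)/4 = 8.247 W m⁻²; the top layer radiates at T_e = 109.8 K.
For an N-layer opaque stack, T_s⁴ = (N+1)T_e⁴, hence T_s = (3)^(1/4)×109.8 K = 144.5 K.

145 K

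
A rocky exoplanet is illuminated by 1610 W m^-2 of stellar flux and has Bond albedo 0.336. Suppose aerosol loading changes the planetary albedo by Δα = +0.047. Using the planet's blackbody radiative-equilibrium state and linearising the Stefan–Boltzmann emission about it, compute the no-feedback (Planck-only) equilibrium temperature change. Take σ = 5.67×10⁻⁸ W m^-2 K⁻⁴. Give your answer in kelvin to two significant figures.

-4.6 kelvin

Reference equilibrium: T_e = [S(1−α)/(4σ)]^(1/4) = 262.0 K.
ΔF = −(S/4)Δα = −(1610/4)×(+0.047) = -18.92 W m^-2.
Planck response: λ_P = 4σT_e³ = 4·5.67×10⁻⁸·(262.0)³ = 4.080 W m^-2/K.
So ΔT₀ = -18.92/4.080 = -4.64 K.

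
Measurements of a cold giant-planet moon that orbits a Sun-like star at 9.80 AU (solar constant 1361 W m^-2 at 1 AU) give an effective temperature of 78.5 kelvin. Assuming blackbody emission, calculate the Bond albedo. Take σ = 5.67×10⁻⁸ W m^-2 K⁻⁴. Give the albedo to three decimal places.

By the inverse-square law, S = 1361/9.80² = 14.17 W m^-2.
From σT⁴ = S(1−α)/4 we invert for α: 1−α = 4σT⁴/S.
σT⁴ = 2.153 W m^-2, so 4σT⁴ = 8.612 W m^-2.
1−α = 8.612/14.17 = 0.6077, so α = 0.3923.

0.392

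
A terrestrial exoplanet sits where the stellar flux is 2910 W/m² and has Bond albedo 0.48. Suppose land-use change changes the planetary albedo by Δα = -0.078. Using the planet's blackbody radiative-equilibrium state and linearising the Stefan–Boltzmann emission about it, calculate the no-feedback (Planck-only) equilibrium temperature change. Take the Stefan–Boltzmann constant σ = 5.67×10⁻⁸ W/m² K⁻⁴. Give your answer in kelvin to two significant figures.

Reference equilibrium: T_e = [S(1−α)/(4σ)]^(1/4) = 285.8 K.
TOA radiative forcing: ΔF = −S·Δα/4 = −2910·(-0.078)/4 = 56.74 W/m².
Planck response: λ_P = 4σT_e³ = 4·5.67×10⁻⁸·(285.8)³ = 5.295 W/m²/K.
Hence the no-feedback warming is ΔF/(4σT_e³) = 10.7 K.

11 K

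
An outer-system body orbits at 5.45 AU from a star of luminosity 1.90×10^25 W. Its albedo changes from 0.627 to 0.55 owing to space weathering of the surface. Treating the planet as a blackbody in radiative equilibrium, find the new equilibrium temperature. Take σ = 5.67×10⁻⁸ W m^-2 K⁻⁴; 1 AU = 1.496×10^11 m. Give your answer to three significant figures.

46.1 K

Orbital distance: d = 5.45 AU = 8.153×10^11 m.
S = L/(4πd²) = 2.275 W m^-2.
With the new albedo, S(1−α₂)/4 = 0.2559 W m^-2, so T₂ = 46.09 K.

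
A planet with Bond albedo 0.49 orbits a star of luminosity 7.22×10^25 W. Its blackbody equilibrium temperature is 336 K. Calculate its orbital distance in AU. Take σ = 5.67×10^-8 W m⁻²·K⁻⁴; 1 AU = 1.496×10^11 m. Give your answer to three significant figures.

Energy balance gives S = 4σT⁴/(1−α) = 5668 W m⁻².
Then d = [L/(4πS)]^(1/2) = 3.184×10^10 m, i.e. 0.2128 AU.

0.213 AU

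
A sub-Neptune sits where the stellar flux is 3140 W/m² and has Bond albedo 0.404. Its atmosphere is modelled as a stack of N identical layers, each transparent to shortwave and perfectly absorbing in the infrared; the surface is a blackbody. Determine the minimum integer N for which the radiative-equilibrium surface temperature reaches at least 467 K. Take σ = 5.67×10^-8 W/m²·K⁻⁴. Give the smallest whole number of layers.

The effective emission temperature is T_e = [S(1−α)/(4σ)]^¼ = 301.4 K.
Need (N+1)T_e⁴ ≥ T_s⁴, i.e. N+1 ≥ (467/301.4)⁴ = 5.764.
The minimum whole number is N = 5.

5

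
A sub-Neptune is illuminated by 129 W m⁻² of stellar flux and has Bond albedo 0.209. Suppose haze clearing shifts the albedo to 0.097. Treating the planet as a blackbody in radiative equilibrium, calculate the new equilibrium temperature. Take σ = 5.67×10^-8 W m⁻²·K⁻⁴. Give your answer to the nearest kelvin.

151 K

New equilibrium: T₂ = [(1−0.097)·129.0/(4σ)]^(1/4) = 150.5 K.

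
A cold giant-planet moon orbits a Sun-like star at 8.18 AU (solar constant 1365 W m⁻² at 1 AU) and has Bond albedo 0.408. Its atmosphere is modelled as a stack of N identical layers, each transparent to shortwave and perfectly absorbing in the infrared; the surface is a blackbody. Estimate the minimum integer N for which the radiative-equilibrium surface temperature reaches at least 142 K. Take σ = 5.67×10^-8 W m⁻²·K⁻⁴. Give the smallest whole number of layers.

7

Irradiance scales as 1/d², so S = 1365 W m⁻² × (1/8.18)² = 20.40 W m⁻².
Top-of-atmosphere balance: σT_e⁴ = S(1−α)/4 = 3.019 W m⁻² → T_e = 85.42 K.
T_s = (N+1)^(1/4)·T_e ≥ 142 K requires N+1 ≥ (T_s/T_e)⁴ = (142/85.42)⁴ = 7.636.
Rounding up, N = 7.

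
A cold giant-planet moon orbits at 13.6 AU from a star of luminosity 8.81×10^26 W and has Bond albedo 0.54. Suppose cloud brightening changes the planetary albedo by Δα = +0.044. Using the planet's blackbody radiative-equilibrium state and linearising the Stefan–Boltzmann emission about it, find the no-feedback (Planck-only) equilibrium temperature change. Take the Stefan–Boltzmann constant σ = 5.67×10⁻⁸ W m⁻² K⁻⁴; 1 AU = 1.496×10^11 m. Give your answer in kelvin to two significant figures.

Orbital distance: d = 13.6 AU = 2.035×10^12 m.
S = L/(4πd²) = 16.94 W m⁻².
Reference equilibrium: T_e = [S(1−α)/(4σ)]^(1/4) = 76.56 K.
The change in absorbed flux is Δ[S(1−α)/4] = −SΔα/4 = -0.1863 W m⁻².
Planck response: λ_P = 4σT_e³ = 4·5.67×10⁻⁸·(76.56)³ = 0.1018 W m⁻²/K.
ΔT₀ = ΔF/λ_P = -0.1863/0.1018 = -1.83 K.

-1.8 K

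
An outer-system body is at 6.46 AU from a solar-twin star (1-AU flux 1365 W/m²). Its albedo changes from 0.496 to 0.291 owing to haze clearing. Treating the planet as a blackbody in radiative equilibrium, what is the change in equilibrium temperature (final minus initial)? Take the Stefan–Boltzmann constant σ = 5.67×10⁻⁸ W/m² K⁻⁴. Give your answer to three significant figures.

Flux at the orbit: S = 1365/(6.46)² = 32.71 W/m².
Initial: T₁ = [S(1−0.496)/(4σ)]^(1/4) = 92.33 K.
Final:   T₂ = [S(1−0.291)/(4σ)]^(1/4) = 100.6 K.
ΔT = T₂ − T₁ = 8.224 K.

8.22 K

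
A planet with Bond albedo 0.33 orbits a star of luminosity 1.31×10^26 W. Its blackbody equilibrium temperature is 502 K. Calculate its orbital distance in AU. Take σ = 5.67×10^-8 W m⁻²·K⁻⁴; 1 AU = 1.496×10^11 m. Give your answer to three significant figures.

0.147 AU

Required flux: S = 4σT⁴/(1−α) = 21500 W m⁻².
From L = 4πd²S, d = √(1.31×10^26/(4π·21500)) = 2.202×10^10 m = 0.1472 AU.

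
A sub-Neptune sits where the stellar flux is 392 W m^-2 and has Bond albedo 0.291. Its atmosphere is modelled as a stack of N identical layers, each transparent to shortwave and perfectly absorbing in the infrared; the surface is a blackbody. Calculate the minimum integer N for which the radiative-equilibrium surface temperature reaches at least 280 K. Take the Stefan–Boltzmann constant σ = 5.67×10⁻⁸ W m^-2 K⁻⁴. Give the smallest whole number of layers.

OLR = S(1−α)/4 = 69.48 W m^-2; the top layer radiates at T_e = 187.1 K.
T_s = (N+1)^(1/4)·T_e ≥ 280 K requires N+1 ≥ (T_s/T_e)⁴ = (280/187.1)⁴ = 5.016.
Rounding up, N = 5.

5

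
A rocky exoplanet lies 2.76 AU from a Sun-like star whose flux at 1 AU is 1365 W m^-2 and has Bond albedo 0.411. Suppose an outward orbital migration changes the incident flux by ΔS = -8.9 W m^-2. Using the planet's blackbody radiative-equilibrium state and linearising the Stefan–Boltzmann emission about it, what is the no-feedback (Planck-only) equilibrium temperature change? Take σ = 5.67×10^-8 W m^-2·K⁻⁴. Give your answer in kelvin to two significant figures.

-1.8 K

By the inverse-square law, S = 1365/2.76² = 179.2 W m^-2.
The baseline emission temperature is T_e = 146.9 K.
ΔF = Δ[S(1−α)]/4 = (1−0.411)·-8.9/4 = -1.311 W m^-2.
Linearising σT⁴ gives d(σT⁴)/dT = 4σT_e³ = 0.7186 W m^-2 per K.
Hence the no-feedback warming is ΔF/(4σT_e³) = -1.82 K.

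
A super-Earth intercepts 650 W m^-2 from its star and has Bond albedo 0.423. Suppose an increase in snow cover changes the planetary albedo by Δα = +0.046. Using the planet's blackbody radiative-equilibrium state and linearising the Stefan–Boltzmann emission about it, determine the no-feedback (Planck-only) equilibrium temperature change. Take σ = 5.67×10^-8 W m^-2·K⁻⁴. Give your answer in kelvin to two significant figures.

-4.0 K

Unperturbed T_e = [650.0·(1−0.423)/(4σ)]^¼ = 201.7 K.
TOA radiative forcing: ΔF = −S·Δα/4 = −650.0·(+0.046)/4 = -7.475 W m^-2.
Planck response: λ_P = 4σT_e³ = 4·5.67×10⁻⁸·(201.7)³ = 1.860 W m^-2/K.
So ΔT₀ = -7.475/1.860 = -4.02 K.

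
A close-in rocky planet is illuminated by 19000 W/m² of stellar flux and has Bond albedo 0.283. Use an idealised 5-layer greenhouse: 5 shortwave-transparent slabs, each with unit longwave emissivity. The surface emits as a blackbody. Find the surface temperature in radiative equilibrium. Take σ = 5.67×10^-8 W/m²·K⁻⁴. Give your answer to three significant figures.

775 K

Top-of-atmosphere balance: σT_e⁴ = S(1−α)/4 = 3406 W/m² → T_e = 495.1 K.
Layer-by-layer balance gives σT_s⁴ = (N+1)σT_e⁴, so T_s = 6^¼·495.1 = 774.8 K.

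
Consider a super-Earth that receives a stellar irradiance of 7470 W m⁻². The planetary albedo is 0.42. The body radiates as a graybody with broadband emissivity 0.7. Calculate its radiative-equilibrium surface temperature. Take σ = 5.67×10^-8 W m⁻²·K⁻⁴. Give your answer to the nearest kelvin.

Absorbed flux (global mean): S(1−α)/4 = 7470·0.58/4 = 1083 W m⁻².
Radiative balance εσT⁴ = 1083 gives T = [1083/(0.7·σ)]^(1/4) = 406.4 K.

406 K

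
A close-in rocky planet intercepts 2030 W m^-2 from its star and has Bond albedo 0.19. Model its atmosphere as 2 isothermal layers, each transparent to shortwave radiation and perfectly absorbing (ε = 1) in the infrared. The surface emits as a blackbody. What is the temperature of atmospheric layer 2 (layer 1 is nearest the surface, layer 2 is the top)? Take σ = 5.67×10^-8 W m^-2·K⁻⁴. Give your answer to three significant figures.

292 K

The effective emission temperature is T_e = [S(1−α)/(4σ)]^¼ = 291.8 K.
In the N-layer model, layer k (counted from the surface) has T_k = (N+1−k)^(1/4)·T_e.
With k = 2: T_2 = (2+1−2)^¼·291.8 K = 291.8 K.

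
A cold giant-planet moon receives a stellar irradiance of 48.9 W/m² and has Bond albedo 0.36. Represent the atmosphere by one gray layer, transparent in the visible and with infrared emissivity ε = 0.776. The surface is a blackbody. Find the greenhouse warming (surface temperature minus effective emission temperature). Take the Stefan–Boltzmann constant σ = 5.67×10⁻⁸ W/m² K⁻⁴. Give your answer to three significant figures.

14.2 K

Effective emission temperature (TOA balance): σT_e⁴ = S(1−α)/4 = 7.824 W/m² → T_e = 108.4 K.
For a single slab of emissivity ε, T_s⁴ = 2T_e⁴/(2−ε); thus T_s = 108.4·(1.634)^(1/4) = 122.5 K.
Greenhouse warming: T_s − T_e = 14.16 K.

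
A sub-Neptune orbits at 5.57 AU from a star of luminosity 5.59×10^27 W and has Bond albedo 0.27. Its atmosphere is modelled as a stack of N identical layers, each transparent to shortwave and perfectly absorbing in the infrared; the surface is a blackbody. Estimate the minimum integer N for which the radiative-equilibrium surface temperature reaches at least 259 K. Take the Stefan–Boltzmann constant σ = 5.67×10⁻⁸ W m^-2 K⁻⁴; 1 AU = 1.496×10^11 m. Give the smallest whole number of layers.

2

Orbital distance: d = 5.57 AU = 8.333×10^11 m.
Spreading L over a sphere of radius d: S = 5.59×10^27/(4π·8.33×10^11²) = 640.7 W m^-2.
Top-of-atmosphere balance: σT_e⁴ = S(1−α)/4 = 116.9 W m^-2 → T_e = 213.1 K.
Need (N+1)T_e⁴ ≥ T_s⁴, i.e. N+1 ≥ (259/213.1)⁴ = 2.182.
The minimum whole number is N = 2.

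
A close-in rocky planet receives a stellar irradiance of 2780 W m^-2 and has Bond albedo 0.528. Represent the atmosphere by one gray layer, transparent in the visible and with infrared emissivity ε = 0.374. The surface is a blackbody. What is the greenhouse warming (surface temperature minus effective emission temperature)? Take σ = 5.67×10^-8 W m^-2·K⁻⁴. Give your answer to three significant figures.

The planet radiates to space at T_e = [S(1−α)/(4σ)]^(1/4) = 275.8 K.
The surface balance (absorbed SW + ε·downward IR = σT_s⁴) with T_a⁴ = T_s⁴/2 reduces to T_s = T_e·[2/(2−ε)]^¼ = 290.4 K.
T_s − T_e = 290.4 − 275.8 = 14.65 K.

14.6 K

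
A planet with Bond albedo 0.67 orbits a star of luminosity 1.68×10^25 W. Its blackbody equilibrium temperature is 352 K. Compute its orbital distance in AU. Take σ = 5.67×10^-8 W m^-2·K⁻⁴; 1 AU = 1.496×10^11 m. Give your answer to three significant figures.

0.0752 AU

The flux needed for this T is 4σT⁴/(1−0.67) = 10550 W m^-2.
From L = 4πd²S, d = √(1.68×10^25/(4π·10550)) = 1.126×10^10 m = 0.07524 AU.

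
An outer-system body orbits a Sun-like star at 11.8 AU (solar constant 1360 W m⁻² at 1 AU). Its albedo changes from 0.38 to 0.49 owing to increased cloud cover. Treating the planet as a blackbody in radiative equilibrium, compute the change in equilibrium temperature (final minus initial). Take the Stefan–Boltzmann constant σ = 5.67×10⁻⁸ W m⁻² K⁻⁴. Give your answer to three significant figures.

Irradiance scales as 1/d², so S = 1360 W m⁻² × (1/11.8)² = 9.767 W m⁻².
Initial: T₁ = [S(1−0.38)/(4σ)]^(1/4) = 71.88 K.
With α = 0.49, T₂ = 68.46 K.
Change: 68.46 − 71.88 = -3.426 K.

-3.43 K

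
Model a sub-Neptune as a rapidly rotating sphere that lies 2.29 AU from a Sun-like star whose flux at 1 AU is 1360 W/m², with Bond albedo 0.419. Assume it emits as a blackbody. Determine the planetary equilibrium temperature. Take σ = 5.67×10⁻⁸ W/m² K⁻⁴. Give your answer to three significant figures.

Flux at the orbit: S = 1360/(2.29)² = 259.3 W/m².
Absorbed flux (global mean): S(1−α)/4 = 259.3·0.581/4 = 37.67 W/m².
In equilibrium σT⁴ equals this, so T = 160.5 K.

161 K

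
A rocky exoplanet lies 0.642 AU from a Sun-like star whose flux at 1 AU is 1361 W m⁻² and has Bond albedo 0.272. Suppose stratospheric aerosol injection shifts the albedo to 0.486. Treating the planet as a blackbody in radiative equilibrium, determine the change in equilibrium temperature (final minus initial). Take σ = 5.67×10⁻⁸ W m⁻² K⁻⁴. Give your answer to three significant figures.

By the inverse-square law, S = 1361/0.642² = 3302 W m⁻².
Initial: T₁ = [S(1−0.272)/(4σ)]^(1/4) = 320.9 K.
After:  T₂ = [3302·0.514/(4σ)]^(1/4) = 294.1 K.
ΔT = T₂ − T₁ = -26.74 K.

-26.7 K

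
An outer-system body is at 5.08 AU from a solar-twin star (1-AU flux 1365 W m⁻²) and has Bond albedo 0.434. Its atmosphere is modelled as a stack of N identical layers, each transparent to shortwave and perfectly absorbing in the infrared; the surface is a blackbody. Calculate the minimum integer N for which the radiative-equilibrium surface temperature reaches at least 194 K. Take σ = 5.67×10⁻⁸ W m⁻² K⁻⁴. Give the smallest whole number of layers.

10

Irradiance scales as 1/d², so S = 1365 W m⁻² × (1/5.08)² = 52.89 W m⁻².
The effective emission temperature is T_e = [S(1−α)/(4σ)]^¼ = 107.2 K.
Need (N+1)T_e⁴ ≥ T_s⁴, i.e. N+1 ≥ (194/107.2)⁴ = 10.731.
Rounding up, N = 10.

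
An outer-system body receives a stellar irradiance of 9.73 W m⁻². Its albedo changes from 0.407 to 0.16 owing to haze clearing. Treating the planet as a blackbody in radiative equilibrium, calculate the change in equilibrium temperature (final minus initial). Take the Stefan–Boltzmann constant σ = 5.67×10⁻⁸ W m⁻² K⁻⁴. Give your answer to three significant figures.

6.46 K

Initial: T₁ = [S(1−0.407)/(4σ)]^(1/4) = 71.02 K.
With α = 0.16, T₂ = 77.48 K.
ΔT = T₂ − T₁ = 6.460 K.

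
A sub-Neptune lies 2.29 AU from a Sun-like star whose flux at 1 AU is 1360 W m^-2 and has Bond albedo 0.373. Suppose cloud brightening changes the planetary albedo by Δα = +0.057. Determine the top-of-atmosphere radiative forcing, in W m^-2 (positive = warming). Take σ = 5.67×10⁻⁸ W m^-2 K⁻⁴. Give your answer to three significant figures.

-3.70 W m^-2

Flux at the orbit: S = 1360/(2.29)² = 259.3 W m^-2.
The change in absorbed flux is Δ[S(1−α)/4] = −SΔα/4 = -3.696 W m^-2.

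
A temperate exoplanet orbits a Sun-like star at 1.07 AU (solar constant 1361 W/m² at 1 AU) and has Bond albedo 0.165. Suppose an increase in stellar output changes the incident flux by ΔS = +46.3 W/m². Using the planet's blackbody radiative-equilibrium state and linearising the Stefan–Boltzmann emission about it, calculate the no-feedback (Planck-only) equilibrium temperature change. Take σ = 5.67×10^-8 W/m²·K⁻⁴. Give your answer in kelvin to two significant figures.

Flux at the orbit: S = 1361/(1.07)² = 1189 W/m².
Reference equilibrium: T_e = [S(1−α)/(4σ)]^(1/4) = 257.2 K.
Only a fraction (1−α) is absorbed and it's spread over 4πR², so ΔF = (1−α)ΔS/4 = 9.665 W/m².
Linearising σT⁴ gives d(σT⁴)/dT = 4σT_e³ = 3.859 W/m² per K.
Hence the no-feedback warming is ΔF/(4σT_e³) = 2.50 K.

2.5 K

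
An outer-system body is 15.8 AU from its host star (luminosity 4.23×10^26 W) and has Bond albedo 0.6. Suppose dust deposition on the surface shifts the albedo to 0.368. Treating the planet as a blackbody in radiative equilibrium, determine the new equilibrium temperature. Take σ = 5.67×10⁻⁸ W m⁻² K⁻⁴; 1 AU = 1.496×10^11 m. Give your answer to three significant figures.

64.0 K

Orbital distance: d = 15.8 AU = 2.364×10^12 m.
Spreading L over a sphere of radius d: S = 4.23×10^26/(4π·2.36×10^12²) = 6.025 W m⁻².
With the new albedo, S(1−α₂)/4 = 0.9519 W m⁻², so T₂ = 64.01 K.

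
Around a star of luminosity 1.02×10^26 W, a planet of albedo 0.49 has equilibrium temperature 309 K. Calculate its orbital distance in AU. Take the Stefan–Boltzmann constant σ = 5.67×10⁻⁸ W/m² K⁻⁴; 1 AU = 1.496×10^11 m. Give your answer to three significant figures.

0.299 AU

Required flux: S = 4σT⁴/(1−α) = 4054 W/m².
S = L/(4πd²) → d = √(L/4πS) = √(1.02×10^26/(4π·4054)) = 4.474×10^10 m = 0.2991 AU.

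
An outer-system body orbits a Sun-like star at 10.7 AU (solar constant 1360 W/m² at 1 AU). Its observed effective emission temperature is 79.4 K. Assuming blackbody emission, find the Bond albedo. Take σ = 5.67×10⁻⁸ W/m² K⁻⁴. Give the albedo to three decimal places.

Irradiance scales as 1/d², so S = 1360 W/m² × (1/10.7)² = 11.88 W/m².
Energy balance: S(1−α)/4 = σT⁴, so 1−α = 4σT⁴/S.
4σT⁴ = 4·5.67×10⁻⁸·(79.4)⁴ = 9.014 W/m².
Hence α = 1 − 9.014/11.88 = 0.2412.

0.241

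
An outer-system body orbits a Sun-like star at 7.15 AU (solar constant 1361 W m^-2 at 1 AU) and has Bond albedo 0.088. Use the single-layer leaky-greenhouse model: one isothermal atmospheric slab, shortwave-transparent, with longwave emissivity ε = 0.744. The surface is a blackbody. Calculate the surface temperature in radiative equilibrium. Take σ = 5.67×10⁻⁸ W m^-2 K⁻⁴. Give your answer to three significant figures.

114 K

Irradiance scales as 1/d², so S = 1361 W m^-2 × (1/7.15)² = 26.62 W m^-2.
The planet radiates to space at T_e = [S(1−α)/(4σ)]^(1/4) = 101.7 K.
Surface balance with a leaky layer gives σT_s⁴ = σT_e⁴·2/(2−ε), so T_s = T_e·[2/(2−0.744)]^(1/4) = 114.3 K.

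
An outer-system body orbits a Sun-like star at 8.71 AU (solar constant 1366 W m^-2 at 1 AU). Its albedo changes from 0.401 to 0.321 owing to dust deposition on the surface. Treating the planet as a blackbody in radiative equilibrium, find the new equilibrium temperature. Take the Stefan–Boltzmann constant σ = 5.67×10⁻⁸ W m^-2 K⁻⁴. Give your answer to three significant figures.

85.7 K

Flux at the orbit: S = 1366/(8.71)² = 18.01 W m^-2.
T₂ = [S(1−α₂)/(4σ)]^(1/4) = [18.01·0.679/(4σ)]^(1/4) = 85.69 K.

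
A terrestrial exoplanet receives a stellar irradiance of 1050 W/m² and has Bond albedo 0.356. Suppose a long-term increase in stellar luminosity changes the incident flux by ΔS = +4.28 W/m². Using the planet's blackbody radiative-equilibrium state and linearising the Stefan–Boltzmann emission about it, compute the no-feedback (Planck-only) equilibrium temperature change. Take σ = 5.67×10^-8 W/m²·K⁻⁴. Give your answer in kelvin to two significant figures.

The baseline emission temperature is T_e = 233.7 K.
Only a fraction (1−α) is absorbed and it's spread over 4πR², so ΔF = (1−α)ΔS/4 = 0.6891 W/m².
The Planck feedback parameter is 4σT_e³ = 2.894 W/m²/K.
Hence the no-feedback warming is ΔF/(4σT_e³) = 0.238 K.

0.24 K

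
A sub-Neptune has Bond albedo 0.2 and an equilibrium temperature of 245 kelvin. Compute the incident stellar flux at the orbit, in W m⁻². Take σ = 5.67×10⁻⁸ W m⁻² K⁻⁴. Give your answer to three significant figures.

From S(1−α)/4 = σT⁴: S = 4σT⁴/(1−α).
The emitted flux is σT⁴ = 204.3 W m⁻².
So S = 4×204.3/(1−0.2) = 1021 W m⁻².

1020 W m⁻²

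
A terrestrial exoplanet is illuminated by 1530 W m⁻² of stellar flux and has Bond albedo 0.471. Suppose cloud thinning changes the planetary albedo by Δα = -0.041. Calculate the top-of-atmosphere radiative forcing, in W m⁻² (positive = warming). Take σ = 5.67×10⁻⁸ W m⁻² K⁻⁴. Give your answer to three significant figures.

15.7 W m⁻²

TOA radiative forcing: ΔF = −S·Δα/4 = −1530·(-0.041)/4 = 15.68 W m⁻².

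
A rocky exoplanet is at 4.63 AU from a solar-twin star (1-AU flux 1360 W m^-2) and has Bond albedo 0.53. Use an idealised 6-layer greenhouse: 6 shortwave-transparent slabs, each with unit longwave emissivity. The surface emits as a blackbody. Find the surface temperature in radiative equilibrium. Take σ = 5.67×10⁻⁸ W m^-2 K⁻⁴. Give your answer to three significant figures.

174 K

Flux at the orbit: S = 1360/(4.63)² = 63.44 W m^-2.
The effective emission temperature is T_e = [S(1−α)/(4σ)]^¼ = 107.1 K.
For an N-layer opaque stack, T_s⁴ = (N+1)T_e⁴, hence T_s = (7)^(1/4)×107.1 K = 174.2 K.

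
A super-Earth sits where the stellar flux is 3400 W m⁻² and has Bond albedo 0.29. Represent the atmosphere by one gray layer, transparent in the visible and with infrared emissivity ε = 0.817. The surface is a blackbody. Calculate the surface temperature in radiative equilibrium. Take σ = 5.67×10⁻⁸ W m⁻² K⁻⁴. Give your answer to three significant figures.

366 kelvin

Effective emission temperature (TOA balance): σT_e⁴ = S(1−α)/4 = 603.5 W m⁻² → T_e = 321.2 K.
The surface balance (absorbed SW + ε·downward IR = σT_s⁴) with T_a⁴ = T_s⁴/2 reduces to T_s = T_e·[2/(2−ε)]^¼ = 366.3 K.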